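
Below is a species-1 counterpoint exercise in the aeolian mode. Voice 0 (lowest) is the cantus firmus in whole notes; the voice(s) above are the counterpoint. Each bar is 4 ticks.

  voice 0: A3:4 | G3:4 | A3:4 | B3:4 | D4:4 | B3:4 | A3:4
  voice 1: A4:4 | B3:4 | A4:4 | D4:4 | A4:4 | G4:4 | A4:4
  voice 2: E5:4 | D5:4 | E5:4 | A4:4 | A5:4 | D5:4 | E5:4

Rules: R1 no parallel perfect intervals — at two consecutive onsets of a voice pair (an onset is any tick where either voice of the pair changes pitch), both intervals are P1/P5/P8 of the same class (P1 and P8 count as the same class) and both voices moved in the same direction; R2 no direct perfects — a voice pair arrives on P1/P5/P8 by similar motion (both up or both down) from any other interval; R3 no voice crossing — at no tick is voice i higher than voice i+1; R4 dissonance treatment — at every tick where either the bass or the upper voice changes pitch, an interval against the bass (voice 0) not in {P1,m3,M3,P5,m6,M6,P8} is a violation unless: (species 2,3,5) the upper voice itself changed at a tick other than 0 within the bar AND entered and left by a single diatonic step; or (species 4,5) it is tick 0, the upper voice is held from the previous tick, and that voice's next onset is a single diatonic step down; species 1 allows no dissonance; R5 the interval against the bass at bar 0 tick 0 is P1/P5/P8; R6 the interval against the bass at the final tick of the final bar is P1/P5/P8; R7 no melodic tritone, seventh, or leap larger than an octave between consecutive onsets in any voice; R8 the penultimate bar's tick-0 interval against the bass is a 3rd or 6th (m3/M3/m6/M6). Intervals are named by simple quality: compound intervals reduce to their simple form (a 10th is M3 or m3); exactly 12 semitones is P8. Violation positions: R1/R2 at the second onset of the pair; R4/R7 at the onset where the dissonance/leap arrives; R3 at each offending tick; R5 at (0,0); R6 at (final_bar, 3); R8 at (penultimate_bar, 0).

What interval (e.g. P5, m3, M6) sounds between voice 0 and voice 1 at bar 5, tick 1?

voice 0=B3 voice 1=G4 -> m6

m6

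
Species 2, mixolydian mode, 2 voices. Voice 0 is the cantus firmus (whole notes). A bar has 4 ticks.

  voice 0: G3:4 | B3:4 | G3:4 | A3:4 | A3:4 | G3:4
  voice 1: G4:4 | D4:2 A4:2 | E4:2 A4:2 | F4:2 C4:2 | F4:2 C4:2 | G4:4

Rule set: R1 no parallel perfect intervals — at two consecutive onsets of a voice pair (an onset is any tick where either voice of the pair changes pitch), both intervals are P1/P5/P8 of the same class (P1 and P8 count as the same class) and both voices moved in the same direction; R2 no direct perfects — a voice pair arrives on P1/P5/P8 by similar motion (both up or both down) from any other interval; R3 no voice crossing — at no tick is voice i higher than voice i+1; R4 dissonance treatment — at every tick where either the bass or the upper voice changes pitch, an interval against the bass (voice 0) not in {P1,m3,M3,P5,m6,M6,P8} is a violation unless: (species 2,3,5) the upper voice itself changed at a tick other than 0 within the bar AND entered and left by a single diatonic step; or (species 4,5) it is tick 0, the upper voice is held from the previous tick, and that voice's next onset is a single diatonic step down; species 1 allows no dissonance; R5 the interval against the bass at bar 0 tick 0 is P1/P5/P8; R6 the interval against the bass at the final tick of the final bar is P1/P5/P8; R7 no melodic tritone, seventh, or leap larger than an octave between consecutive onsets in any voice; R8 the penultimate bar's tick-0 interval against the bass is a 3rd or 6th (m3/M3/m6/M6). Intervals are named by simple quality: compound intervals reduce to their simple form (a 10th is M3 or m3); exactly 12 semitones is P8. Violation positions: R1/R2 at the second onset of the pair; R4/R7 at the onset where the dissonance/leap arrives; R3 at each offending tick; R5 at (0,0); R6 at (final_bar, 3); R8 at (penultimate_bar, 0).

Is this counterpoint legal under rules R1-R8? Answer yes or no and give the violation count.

bar 0: v0=G3 v1=G4 (P8)
bar 1: v0=B3 v1=D4 (m3)
bar 2: v0=G3 v1=E4 (M6)
bar 3: v0=A3 v1=F4 (m6)
bar 4: v0=A3 v1=F4 (m6)
bar 5: v0=G3 v1=G4 (P8)
  R4 @ bar1.2: B3/A4 m7 untreated
  R4 @ bar2.2: G3/A4 M2 untreated

No (2 violations)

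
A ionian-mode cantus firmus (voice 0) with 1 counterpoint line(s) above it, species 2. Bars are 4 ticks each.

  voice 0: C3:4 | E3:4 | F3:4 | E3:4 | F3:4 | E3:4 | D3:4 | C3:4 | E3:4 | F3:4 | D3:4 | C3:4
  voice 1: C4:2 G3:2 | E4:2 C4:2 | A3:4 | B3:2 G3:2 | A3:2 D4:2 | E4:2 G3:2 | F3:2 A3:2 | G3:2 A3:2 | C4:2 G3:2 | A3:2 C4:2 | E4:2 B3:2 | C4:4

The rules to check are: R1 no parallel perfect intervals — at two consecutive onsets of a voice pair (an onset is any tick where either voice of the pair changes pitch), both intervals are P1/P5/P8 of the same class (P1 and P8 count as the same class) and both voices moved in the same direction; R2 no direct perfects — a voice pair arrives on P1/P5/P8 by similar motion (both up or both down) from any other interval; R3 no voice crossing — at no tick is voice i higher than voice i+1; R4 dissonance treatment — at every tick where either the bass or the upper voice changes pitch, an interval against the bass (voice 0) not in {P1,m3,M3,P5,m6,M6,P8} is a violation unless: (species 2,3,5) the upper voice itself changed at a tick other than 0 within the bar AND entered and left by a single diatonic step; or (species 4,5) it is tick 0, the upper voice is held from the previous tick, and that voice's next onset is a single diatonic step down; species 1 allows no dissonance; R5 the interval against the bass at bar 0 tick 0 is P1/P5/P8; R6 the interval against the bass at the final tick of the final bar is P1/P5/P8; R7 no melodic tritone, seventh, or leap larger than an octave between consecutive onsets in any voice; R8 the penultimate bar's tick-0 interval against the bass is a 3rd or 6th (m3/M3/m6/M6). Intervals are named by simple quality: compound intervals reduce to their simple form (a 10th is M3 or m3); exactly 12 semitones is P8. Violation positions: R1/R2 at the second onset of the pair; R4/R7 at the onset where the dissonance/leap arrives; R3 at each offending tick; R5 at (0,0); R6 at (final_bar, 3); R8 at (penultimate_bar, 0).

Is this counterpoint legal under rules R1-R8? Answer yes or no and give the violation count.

No (4 violations)

bar 0: v0=C3 v1=C4 (P8)
bar 1: v0=E3 v1=E4 (P8)
bar 2: v0=F3 v1=A3 (M3)
bar 3: v0=E3 v1=B3 (P5)
bar 4: v0=F3 v1=A3 (M3)
bar 5: v0=E3 v1=E4 (P8)
bar 6: v0=D3 v1=F3 (m3)
bar 7: v0=C3 v1=G3 (P5)
bar 8: v0=E3 v1=C4 (m6)
bar 9: v0=F3 v1=A3 (M3)
bar 10: v0=D3 v1=E4 (M2)
bar 11: v0=C3 v1=C4 (P8)
  R2 @ bar1.0: C3/G3 P5 -> E3/E4 P8 similar
  R1 @ bar7.0: D3/A3 P5 -> C3/G3 P5 similar
  R4 @ bar10.0: D3/E4 M2 untreated
  R8 @ bar10.0: penult M2 not 3rd/6th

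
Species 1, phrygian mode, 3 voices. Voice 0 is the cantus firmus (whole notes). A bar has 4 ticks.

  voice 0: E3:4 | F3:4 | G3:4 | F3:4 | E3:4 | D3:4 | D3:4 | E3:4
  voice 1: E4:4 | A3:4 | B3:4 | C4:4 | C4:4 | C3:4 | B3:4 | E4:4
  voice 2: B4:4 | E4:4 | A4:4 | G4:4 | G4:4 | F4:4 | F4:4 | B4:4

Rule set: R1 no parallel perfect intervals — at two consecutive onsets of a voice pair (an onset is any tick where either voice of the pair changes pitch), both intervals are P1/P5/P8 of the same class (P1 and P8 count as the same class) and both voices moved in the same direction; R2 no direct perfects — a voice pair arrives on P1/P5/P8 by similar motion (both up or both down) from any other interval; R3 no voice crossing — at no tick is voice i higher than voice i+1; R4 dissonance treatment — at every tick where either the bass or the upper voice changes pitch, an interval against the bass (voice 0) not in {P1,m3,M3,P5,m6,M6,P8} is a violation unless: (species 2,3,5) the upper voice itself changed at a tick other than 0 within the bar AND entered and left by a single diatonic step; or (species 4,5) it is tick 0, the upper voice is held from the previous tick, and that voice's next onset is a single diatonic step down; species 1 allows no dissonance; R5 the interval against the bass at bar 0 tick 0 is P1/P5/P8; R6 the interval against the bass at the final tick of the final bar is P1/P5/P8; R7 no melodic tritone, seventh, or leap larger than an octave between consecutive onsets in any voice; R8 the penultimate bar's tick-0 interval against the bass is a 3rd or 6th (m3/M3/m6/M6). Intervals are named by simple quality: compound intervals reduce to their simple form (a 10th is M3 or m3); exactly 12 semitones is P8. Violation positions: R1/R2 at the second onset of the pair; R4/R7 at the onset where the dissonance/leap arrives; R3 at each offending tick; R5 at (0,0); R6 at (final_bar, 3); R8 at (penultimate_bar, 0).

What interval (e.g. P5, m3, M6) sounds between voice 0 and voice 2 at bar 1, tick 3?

voice 0=F3 voice 2=E4 -> M7

M7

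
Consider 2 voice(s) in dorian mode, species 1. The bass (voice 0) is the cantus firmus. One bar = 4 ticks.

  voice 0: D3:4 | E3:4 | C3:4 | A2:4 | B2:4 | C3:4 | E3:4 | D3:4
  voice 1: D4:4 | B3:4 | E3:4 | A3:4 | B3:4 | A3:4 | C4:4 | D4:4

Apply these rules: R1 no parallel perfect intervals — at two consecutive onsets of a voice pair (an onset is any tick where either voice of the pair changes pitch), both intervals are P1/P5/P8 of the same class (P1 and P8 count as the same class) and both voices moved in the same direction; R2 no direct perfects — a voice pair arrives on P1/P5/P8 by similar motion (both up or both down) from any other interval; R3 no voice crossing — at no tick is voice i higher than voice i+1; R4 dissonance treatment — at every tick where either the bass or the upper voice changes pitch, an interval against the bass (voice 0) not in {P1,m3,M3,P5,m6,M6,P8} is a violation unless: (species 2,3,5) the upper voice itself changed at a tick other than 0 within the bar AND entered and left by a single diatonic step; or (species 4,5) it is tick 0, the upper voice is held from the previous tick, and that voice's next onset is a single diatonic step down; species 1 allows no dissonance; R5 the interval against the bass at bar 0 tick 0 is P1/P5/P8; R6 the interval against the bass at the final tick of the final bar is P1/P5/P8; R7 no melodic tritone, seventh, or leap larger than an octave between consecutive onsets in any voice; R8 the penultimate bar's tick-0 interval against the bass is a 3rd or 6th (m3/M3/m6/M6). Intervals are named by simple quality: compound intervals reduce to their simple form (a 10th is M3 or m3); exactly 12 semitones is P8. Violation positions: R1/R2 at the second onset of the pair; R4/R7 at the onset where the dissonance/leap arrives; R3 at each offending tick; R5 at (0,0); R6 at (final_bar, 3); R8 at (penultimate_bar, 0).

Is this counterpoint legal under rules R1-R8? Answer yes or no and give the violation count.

No (1 violations)

bar 0: v0=D3 v1=D4 (P8)
bar 1: v0=E3 v1=B3 (P5)
bar 2: v0=C3 v1=E3 (M3)
bar 3: v0=A2 v1=A3 (P8)
bar 4: v0=B2 v1=B3 (P8)
bar 5: v0=C3 v1=A3 (M6)
bar 6: v0=E3 v1=C4 (m6)
bar 7: v0=D3 v1=D4 (P8)
  R1 @ bar4.0: A2/A3 P8 -> B2/B3 P8 similar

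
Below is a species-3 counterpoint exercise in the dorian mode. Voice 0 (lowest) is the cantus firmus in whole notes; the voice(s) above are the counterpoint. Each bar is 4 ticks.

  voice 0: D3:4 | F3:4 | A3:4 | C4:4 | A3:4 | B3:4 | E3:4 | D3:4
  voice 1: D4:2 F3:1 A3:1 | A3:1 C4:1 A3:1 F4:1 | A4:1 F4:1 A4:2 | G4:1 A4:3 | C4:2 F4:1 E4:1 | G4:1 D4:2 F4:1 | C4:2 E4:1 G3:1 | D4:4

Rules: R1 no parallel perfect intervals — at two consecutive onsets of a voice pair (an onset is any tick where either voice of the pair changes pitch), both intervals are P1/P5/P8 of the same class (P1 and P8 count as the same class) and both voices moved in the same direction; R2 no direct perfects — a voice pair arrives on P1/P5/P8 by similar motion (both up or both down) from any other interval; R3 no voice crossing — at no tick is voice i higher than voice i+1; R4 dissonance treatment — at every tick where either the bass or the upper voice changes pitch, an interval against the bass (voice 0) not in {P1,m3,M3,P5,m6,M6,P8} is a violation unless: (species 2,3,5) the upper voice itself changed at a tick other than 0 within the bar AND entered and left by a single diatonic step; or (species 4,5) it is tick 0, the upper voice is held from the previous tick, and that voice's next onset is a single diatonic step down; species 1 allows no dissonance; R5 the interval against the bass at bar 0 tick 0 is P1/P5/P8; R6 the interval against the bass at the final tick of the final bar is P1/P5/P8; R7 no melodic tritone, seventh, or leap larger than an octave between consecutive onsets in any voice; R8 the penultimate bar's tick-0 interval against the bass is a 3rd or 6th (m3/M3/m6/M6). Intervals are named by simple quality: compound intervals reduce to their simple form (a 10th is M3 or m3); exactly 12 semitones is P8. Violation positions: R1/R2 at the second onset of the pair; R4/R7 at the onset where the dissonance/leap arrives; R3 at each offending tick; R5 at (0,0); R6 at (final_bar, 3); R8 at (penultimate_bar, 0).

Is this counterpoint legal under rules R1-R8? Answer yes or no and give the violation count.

No (2 violations)

bar 0: v0=D3 v1=D4 (P8)
bar 1: v0=F3 v1=A3 (M3)
bar 2: v0=A3 v1=A4 (P8)
bar 3: v0=C4 v1=G4 (P5)
bar 4: v0=A3 v1=C4 (m3)
bar 5: v0=B3 v1=G4 (m6)
bar 6: v0=E3 v1=C4 (m6)
bar 7: v0=D3 v1=D4 (P8)
  R1 @ bar2.0: F3/F4 P8 -> A3/A4 P8 similar
  R4 @ bar5.3: B3/F4 TT untreated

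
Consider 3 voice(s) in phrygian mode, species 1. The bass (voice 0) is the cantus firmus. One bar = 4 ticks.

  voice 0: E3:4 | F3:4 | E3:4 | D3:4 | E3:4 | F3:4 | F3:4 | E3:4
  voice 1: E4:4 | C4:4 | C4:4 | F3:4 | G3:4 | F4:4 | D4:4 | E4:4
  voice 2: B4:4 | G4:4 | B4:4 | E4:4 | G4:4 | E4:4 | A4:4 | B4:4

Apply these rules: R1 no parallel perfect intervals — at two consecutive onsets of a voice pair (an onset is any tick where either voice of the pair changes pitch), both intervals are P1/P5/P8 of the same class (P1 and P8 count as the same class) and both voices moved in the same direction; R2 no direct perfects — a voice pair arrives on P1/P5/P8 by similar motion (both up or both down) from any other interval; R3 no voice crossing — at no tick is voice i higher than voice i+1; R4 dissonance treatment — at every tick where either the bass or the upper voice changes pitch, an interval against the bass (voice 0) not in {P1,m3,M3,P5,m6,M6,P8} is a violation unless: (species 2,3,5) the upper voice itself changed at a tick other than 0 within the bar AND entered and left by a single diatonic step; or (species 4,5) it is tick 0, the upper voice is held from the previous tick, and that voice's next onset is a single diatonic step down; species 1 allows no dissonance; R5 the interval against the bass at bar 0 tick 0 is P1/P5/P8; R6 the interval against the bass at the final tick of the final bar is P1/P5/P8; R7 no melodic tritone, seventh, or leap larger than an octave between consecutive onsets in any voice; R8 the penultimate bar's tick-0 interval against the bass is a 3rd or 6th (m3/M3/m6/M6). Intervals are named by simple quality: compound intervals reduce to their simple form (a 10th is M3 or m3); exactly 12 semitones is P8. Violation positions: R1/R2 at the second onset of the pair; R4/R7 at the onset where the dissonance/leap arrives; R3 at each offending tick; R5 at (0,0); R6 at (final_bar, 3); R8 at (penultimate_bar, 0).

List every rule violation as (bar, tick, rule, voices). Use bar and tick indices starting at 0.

(1, 0, R1, (1, 2))
(1, 0, R4, (0, 2))
(3, 0, R4, (0, 2))
(4, 0, R2, (1, 2))
(5, 0, R2, (0, 1))
(5, 0, R3, (1, 2))
(5, 0, R4, (0, 2))
(5, 0, R7, (1,))
(5, 1, R3, (1, 2))
(5, 2, R3, (1, 2))
(5, 3, R3, (1, 2))
(7, 0, R1, (1, 2))

bar 0: v0=E3 v1=E4 v2=B4 downbeat P5
bar 1: v0=F3 v1=C4 v2=G4 downbeat M2
bar 2: v0=E3 v1=C4 v2=B4 downbeat P5
bar 3: v0=D3 v1=F3 v2=E4 downbeat M2
bar 4: v0=E3 v1=G3 v2=G4 downbeat m3
bar 5: v0=F3 v1=F4 v2=E4 downbeat M7
bar 6: v0=F3 v1=D4 v2=A4 downbeat M3
bar 7: v0=E3 v1=E4 v2=B4 downbeat P5
  -> R1 @ bar 1 tick 0 v(1, 2): E4/B4 P5 -> C4/G4 P5 similar
  -> R4 @ bar 1 tick 0 v(0, 2): F3/G4 M2 untreated
  -> R4 @ bar 3 tick 0 v(0, 2): D3/E4 M2 untreated
  -> R2 @ bar 4 tick 0 v(1, 2): F3/E4 M7 -> G3/G4 P8 similar
  -> R2 @ bar 5 tick 0 v(0, 1): E3/G3 m3 -> F3/F4 P8 similar
  -> R3 @ bar 5 tick 0 v(1, 2): F4 above E4
  -> R4 @ bar 5 tick 0 v(0, 2): F3/E4 M7 untreated
  -> R7 @ bar 5 tick 0 v(1,): G3->F4 leap 10st
  -> R3 @ bar 5 tick 1 v(1, 2): F4 above E4
  -> R3 @ bar 5 tick 2 v(1, 2): F4 above E4
  -> R3 @ bar 5 tick 3 v(1, 2): F4 above E4
  -> R1 @ bar 7 tick 0 v(1, 2): D4/A4 P5 -> E4/B4 P5 similar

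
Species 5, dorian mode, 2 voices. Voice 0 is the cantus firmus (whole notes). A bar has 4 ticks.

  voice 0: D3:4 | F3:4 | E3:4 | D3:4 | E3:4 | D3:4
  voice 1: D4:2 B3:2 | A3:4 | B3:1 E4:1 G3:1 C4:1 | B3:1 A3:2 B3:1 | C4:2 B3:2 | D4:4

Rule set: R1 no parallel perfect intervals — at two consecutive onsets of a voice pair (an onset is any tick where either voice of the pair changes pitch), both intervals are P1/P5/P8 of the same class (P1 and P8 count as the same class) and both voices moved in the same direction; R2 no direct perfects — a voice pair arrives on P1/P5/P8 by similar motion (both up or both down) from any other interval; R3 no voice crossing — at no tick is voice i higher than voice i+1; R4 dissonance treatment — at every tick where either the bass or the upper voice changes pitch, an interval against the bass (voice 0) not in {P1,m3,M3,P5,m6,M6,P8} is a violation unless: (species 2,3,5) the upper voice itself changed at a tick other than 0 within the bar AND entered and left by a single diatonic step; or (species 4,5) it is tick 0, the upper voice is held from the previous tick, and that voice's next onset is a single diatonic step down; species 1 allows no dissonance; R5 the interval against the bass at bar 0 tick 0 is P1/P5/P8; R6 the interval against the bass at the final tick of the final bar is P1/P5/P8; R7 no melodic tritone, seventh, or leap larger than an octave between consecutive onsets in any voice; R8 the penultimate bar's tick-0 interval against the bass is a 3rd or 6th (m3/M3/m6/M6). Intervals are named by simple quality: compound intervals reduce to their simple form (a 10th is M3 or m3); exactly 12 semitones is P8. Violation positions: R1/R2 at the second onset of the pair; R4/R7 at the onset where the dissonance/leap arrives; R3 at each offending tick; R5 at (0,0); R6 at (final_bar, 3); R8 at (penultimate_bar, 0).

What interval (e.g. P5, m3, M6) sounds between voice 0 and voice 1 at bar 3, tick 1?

P5

voice 0=D3 voice 1=A3 -> P5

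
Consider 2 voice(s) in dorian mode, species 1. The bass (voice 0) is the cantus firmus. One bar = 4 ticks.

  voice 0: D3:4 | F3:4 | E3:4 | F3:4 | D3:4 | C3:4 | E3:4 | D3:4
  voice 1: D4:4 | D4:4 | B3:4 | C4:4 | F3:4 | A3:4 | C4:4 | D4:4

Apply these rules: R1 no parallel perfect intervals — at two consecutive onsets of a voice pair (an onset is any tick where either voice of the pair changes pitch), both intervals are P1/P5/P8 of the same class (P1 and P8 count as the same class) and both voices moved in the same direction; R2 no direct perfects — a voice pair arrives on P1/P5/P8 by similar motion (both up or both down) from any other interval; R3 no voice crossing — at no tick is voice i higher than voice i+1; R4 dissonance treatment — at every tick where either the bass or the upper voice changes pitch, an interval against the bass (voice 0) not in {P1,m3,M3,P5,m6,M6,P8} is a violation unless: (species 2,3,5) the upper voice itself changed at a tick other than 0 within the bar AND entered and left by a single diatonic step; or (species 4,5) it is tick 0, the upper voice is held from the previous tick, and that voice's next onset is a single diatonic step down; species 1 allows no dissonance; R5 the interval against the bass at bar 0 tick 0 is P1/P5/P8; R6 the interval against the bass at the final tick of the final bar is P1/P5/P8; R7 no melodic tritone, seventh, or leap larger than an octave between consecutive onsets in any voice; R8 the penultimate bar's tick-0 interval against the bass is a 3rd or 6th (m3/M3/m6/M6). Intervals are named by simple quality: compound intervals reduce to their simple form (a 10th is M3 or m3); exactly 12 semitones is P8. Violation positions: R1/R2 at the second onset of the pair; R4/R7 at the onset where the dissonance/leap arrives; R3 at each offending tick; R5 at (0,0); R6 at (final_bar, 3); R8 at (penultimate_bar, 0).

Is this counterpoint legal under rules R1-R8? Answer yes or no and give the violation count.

bar 0: v0=D3 v1=D4 (P8)
bar 1: v0=F3 v1=D4 (M6)
bar 2: v0=E3 v1=B3 (P5)
bar 3: v0=F3 v1=C4 (P5)
bar 4: v0=D3 v1=F3 (m3)
bar 5: v0=C3 v1=A3 (M6)
bar 6: v0=E3 v1=C4 (m6)
bar 7: v0=D3 v1=D4 (P8)
  R2 @ bar2.0: F3/D4 M6 -> E3/B3 P5 similar
  R1 @ bar3.0: E3/B3 P5 -> F3/C4 P5 similar

No (2 violations)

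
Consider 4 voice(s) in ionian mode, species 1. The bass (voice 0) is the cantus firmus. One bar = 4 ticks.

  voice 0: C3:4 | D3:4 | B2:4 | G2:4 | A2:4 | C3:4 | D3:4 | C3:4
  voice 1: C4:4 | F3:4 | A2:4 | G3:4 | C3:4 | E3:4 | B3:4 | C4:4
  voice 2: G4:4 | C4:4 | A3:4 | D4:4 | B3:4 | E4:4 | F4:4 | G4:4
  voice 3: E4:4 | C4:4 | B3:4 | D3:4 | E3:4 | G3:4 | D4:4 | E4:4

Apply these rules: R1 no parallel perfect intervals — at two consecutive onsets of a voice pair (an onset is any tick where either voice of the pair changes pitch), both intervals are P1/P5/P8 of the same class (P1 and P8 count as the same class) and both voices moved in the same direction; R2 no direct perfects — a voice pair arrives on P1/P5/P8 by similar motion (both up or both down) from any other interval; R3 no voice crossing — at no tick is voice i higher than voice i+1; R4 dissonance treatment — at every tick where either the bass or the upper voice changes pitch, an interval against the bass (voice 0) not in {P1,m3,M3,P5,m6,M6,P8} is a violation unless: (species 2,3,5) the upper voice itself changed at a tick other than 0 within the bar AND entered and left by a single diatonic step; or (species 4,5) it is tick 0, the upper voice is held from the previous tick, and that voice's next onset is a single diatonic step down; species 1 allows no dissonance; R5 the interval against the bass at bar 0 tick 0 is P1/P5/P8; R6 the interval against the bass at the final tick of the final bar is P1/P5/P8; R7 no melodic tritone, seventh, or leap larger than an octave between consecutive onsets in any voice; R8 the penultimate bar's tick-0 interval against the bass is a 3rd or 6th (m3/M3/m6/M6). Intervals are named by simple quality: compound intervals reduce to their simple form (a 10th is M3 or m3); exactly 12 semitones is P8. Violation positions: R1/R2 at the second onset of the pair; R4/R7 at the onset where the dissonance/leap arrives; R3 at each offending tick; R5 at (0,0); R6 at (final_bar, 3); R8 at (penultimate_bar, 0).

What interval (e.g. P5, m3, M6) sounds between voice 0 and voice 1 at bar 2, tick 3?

M2

voice 0=B2 voice 1=A2 -> M2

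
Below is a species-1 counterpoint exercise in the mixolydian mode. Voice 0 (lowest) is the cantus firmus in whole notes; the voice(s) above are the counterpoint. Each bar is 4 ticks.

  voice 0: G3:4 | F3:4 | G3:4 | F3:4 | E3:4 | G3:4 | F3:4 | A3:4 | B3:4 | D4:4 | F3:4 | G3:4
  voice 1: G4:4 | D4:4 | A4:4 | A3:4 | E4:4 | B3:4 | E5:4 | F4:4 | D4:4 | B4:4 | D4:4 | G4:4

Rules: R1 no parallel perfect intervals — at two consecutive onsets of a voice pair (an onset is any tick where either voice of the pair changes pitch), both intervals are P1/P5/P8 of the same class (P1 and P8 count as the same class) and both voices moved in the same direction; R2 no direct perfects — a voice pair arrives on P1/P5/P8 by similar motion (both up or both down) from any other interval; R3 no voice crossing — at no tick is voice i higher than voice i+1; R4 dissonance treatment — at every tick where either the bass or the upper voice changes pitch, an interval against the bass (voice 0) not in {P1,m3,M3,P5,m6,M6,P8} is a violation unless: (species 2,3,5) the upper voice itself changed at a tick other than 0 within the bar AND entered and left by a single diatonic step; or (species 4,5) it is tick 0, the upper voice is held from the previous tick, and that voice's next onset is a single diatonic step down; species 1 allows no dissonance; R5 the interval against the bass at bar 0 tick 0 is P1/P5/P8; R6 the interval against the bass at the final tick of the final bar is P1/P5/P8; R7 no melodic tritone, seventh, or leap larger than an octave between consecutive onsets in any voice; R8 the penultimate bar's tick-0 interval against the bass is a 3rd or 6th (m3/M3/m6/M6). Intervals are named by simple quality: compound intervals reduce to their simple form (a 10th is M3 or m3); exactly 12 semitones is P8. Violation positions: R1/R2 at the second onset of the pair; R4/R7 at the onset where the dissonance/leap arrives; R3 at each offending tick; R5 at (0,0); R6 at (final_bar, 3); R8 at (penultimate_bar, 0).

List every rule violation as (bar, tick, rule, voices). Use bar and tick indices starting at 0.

(2, 0, R4, (0, 1))
(6, 0, R4, (0, 1))
(6, 0, R7, (1,))
(7, 0, R7, (1,))
(11, 0, R2, (0, 1))

bar 0: v0=G3 v1=G4 downbeat P8
bar 1: v0=F3 v1=D4 downbeat M6
bar 2: v0=G3 v1=A4 downbeat M2
bar 3: v0=F3 v1=A3 downbeat M3
bar 4: v0=E3 v1=E4 downbeat P8
bar 5: v0=G3 v1=B3 downbeat M3
bar 6: v0=F3 v1=E5 downbeat M7
bar 7: v0=A3 v1=F4 downbeat m6
bar 8: v0=B3 v1=D4 downbeat m3
bar 9: v0=D4 v1=B4 downbeat M6
bar 10: v0=F3 v1=D4 downbeat M6
bar 11: v0=G3 v1=G4 downbeat P8
  -> R4 @ bar 2 tick 0 v(0, 1): G3/A4 M2 untreated
  -> R4 @ bar 6 tick 0 v(0, 1): F3/E5 M7 untreated
  -> R7 @ bar 6 tick 0 v(1,): B3->E5 leap 17st
  -> R7 @ bar 7 tick 0 v(1,): E5->F4 leap 11st
  -> R2 @ bar 11 tick 0 v(0, 1): F3/D4 M6 -> G3/G4 P8 similar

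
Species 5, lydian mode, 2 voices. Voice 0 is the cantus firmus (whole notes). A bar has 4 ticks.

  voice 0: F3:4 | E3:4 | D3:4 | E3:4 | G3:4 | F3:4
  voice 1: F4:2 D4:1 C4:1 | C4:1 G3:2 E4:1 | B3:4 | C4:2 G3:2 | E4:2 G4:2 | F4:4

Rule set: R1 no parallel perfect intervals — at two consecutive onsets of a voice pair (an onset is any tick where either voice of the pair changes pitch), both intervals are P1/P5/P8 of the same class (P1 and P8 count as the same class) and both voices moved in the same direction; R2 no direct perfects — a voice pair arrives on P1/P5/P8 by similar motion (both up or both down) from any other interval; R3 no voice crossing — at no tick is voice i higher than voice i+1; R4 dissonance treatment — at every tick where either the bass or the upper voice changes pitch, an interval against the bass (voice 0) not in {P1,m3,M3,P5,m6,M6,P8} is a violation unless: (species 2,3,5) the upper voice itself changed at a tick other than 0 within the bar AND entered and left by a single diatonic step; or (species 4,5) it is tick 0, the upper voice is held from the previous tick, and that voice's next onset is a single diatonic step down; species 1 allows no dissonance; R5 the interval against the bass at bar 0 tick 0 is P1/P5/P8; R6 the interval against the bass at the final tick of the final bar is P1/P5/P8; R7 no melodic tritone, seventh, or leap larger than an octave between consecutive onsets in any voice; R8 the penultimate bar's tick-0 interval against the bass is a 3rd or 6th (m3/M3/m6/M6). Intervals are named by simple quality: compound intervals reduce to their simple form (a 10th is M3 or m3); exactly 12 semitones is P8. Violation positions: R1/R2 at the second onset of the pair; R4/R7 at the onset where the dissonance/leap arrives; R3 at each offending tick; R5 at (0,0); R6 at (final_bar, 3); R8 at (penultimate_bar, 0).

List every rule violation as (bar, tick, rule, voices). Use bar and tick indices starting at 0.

(5, 0, R1, (0, 1))

bar 0: v0=F3 v1=F4 downbeat P8
bar 1: v0=E3 v1=C4 downbeat m6
bar 2: v0=D3 v1=B3 downbeat M6
bar 3: v0=E3 v1=C4 downbeat m6
bar 4: v0=G3 v1=E4 downbeat M6
bar 5: v0=F3 v1=F4 downbeat P8
  -> R1 @ bar 5 tick 0 v(0, 1): G3/G4 P8 -> F3/F4 P8 similar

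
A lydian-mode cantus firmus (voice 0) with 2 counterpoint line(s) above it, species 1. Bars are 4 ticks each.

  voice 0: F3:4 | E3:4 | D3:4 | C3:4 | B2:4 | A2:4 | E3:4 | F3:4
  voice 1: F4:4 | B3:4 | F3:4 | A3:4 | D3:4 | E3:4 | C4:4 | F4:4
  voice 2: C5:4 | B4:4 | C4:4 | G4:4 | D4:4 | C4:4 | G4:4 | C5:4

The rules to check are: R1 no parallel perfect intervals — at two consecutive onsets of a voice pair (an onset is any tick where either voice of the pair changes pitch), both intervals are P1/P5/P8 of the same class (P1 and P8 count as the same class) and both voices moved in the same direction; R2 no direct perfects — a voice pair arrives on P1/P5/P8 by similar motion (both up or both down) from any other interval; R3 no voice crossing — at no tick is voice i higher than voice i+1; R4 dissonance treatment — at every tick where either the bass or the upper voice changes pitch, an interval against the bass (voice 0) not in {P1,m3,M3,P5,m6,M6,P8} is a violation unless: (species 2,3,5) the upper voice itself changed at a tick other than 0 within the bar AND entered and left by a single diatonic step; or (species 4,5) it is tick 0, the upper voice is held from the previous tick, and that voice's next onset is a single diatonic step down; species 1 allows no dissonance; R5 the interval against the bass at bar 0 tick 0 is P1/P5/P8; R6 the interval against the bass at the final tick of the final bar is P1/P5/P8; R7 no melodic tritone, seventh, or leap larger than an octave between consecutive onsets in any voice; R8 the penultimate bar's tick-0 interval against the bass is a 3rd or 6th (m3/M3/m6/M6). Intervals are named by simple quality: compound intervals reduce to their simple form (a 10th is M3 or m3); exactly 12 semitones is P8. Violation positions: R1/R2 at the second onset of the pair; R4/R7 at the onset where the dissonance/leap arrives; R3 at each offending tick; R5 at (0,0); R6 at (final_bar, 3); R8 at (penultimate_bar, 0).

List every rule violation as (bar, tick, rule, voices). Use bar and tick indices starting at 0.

bar 0: v0=F3 v1=F4 v2=C5 downbeat P5
bar 1: v0=E3 v1=B3 v2=B4 downbeat P5
bar 2: v0=D3 v1=F3 v2=C4 downbeat m7
bar 3: v0=C3 v1=A3 v2=G4 downbeat P5
bar 4: v0=B2 v1=D3 v2=D4 downbeat m3
bar 5: v0=A2 v1=E3 v2=C4 downbeat m3
bar 6: v0=E3 v1=C4 v2=G4 downbeat m3
bar 7: v0=F3 v1=F4 v2=C5 downbeat P5
  -> R1 @ bar 1 tick 0 v(0, 2): F3/C5 P5 -> E3/B4 P5 similar
  -> R2 @ bar 1 tick 0 v(0, 1): F3/F4 P8 -> E3/B3 P5 similar
  -> R2 @ bar 1 tick 0 v(1, 2): F4/C5 P5 -> B3/B4 P8 similar
  -> R7 @ bar 1 tick 0 v(1,): F4->B3 leap 6st
  -> R2 @ bar 2 tick 0 v(1, 2): B3/B4 P8 -> F3/C4 P5 similar
  -> R4 @ bar 2 tick 0 v(0, 2): D3/C4 m7 untreated
  -> R7 @ bar 2 tick 0 v(1,): B3->F3 leap 6st
  -> R7 @ bar 2 tick 0 v(2,): B4->C4 leap 11st
  -> R2 @ bar 4 tick 0 v(1, 2): A3/G4 m7 -> D3/D4 P8 similar
  -> R2 @ bar 6 tick 0 v(1, 2): E3/C4 m6 -> C4/G4 P5 similar
  -> R1 @ bar 7 tick 0 v(1, 2): C4/G4 P5 -> F4/C5 P5 similar
  -> R2 @ bar 7 tick 0 v(0, 1): E3/C4 m6 -> F3/F4 P8 similar
  -> R2 @ bar 7 tick 0 v(0, 2): E3/G4 m3 -> F3/C5 P5 similar

(1, 0, R1, (0, 2))
(1, 0, R2, (0, 1))
(1, 0, R2, (1, 2))
(1, 0, R7, (1,))
(2, 0, R2, (1, 2))
(2, 0, R4, (0, 2))
(2, 0, R7, (1,))
(2, 0, R7, (2,))
(4, 0, R2, (1, 2))
(6, 0, R2, (1, 2))
(7, 0, R1, (1, 2))
(7, 0, R2, (0, 1))
(7, 0, R2, (0, 2))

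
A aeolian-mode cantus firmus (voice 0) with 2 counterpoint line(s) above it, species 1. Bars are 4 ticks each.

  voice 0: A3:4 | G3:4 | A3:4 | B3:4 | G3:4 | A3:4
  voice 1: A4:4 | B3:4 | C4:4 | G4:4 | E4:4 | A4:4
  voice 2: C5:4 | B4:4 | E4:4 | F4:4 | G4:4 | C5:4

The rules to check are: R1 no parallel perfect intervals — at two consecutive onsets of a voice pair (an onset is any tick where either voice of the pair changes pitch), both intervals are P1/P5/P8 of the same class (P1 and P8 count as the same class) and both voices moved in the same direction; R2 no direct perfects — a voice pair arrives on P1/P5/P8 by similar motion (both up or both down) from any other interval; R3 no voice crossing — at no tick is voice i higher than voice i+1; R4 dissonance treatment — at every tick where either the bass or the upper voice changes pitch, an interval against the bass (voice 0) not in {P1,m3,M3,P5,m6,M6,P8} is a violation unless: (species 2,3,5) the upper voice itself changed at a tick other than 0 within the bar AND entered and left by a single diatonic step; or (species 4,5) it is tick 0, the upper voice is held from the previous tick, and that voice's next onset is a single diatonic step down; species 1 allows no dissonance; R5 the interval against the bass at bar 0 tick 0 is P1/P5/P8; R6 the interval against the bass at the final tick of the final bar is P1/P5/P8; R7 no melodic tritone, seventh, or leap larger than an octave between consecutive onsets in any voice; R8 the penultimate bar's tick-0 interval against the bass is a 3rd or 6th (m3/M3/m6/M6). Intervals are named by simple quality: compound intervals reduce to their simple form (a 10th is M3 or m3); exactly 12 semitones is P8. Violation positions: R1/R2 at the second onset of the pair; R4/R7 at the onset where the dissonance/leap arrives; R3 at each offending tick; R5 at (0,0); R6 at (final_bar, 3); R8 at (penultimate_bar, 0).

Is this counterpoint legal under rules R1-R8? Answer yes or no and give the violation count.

bar 0: v0=A3 v1=A4 v2=C5 (m3)
bar 1: v0=G3 v1=B3 v2=B4 (M3)
bar 2: v0=A3 v1=C4 v2=E4 (P5)
bar 3: v0=B3 v1=G4 v2=F4 (TT)
bar 4: v0=G3 v1=E4 v2=G4 (P8)
bar 5: v0=A3 v1=A4 v2=C5 (m3)
  R5 @ bar0.0: opens on m3
  R2 @ bar1.0: A4/C5 m3 -> B3/B4 P8 similar
  R7 @ bar1.0: A4->B3 leap 10st
  R3 @ bar3.0: G4 above F4
  R4 @ bar3.0: B3/F4 TT untreated
  R3 @ bar3.1: G4 above F4
  R3 @ bar3.2: G4 above F4
  R3 @ bar3.3: G4 above F4
  R8 @ bar4.0: penult P8 not 3rd/6th
  R2 @ bar5.0: G3/E4 M6 -> A3/A4 P8 similar
  R6 @ bar5.3: closes on m3

No (11 violations)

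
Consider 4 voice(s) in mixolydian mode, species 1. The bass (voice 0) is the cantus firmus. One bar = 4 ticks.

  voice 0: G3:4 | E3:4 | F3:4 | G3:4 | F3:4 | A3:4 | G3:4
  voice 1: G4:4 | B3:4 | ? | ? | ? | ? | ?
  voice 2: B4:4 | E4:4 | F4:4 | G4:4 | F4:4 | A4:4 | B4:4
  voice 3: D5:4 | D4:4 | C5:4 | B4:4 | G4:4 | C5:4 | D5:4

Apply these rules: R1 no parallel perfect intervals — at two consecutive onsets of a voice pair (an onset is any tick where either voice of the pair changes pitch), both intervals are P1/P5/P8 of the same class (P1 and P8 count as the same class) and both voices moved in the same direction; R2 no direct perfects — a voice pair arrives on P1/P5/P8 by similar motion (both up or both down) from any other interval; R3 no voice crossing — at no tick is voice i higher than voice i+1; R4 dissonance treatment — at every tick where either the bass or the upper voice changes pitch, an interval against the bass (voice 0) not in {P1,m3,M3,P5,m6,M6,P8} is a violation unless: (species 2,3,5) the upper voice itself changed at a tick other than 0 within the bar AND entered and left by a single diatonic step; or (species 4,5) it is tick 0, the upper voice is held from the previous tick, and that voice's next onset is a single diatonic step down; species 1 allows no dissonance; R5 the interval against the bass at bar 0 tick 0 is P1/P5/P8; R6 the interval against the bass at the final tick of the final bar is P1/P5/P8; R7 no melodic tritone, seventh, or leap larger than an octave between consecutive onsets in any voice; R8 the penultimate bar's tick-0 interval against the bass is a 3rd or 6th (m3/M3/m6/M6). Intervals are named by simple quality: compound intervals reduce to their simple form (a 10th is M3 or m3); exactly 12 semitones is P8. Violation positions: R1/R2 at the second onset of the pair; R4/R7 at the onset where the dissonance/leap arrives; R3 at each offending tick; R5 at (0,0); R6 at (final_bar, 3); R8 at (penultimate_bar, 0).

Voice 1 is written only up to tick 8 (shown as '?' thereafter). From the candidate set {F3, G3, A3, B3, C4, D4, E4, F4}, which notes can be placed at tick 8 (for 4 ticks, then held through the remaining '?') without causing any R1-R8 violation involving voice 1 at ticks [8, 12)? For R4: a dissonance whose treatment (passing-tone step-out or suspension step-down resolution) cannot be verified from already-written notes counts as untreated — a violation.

F3: violates R7
G3: violates R4
A3: legal
B3: violates R4
C4: violates R1,R2
D4: legal
E4: violates R4
F4: violates R2,R7

{A3, D4}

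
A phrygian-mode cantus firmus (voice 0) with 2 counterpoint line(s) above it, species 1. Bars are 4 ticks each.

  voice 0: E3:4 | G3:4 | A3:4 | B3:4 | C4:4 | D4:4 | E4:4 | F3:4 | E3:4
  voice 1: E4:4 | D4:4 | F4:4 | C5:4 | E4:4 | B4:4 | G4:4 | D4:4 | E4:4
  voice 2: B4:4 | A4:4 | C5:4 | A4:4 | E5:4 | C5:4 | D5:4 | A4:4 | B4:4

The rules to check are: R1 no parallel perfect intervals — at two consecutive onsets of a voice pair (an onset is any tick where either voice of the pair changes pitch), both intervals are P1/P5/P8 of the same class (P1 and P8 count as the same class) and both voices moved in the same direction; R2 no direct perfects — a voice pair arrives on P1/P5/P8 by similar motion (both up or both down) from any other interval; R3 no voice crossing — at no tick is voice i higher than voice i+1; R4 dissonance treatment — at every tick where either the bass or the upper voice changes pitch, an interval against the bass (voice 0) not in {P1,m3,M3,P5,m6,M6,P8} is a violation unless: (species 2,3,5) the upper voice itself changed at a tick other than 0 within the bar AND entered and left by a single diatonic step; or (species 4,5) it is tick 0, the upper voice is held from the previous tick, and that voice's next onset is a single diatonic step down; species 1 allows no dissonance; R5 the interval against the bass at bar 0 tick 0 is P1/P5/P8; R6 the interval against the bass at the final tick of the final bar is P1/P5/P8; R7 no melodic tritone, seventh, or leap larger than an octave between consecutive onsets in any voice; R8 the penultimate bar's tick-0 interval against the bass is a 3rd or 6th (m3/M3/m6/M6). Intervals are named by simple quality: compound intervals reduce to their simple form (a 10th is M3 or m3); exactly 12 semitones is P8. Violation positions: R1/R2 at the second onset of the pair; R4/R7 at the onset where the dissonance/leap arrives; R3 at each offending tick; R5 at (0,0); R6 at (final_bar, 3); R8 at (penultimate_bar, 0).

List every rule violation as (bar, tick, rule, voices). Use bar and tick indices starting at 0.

bar 0: v0=E3 v1=E4 v2=B4 downbeat P5
bar 1: v0=G3 v1=D4 v2=A4 downbeat M2
bar 2: v0=A3 v1=F4 v2=C5 downbeat m3
bar 3: v0=B3 v1=C5 v2=A4 downbeat m7
bar 4: v0=C4 v1=E4 v2=E5 downbeat M3
bar 5: v0=D4 v1=B4 v2=C5 downbeat m7
bar 6: v0=E4 v1=G4 v2=D5 downbeat m7
bar 7: v0=F3 v1=D4 v2=A4 downbeat M3
bar 8: v0=E3 v1=E4 v2=B4 downbeat P5
  -> R1 @ bar 1 tick 0 v(1, 2): E4/B4 P5 -> D4/A4 P5 similar
  -> R4 @ bar 1 tick 0 v(0, 2): G3/A4 M2 untreated
  -> R1 @ bar 2 tick 0 v(1, 2): D4/A4 P5 -> F4/C5 P5 similar
  -> R3 @ bar 3 tick 0 v(1, 2): C5 above A4
  -> R4 @ bar 3 tick 0 v(0, 1): B3/C5 m2 untreated
  -> R4 @ bar 3 tick 0 v(0, 2): B3/A4 m7 untreated
  -> R3 @ bar 3 tick 1 v(1, 2): C5 above A4
  -> R3 @ bar 3 tick 2 v(1, 2): C5 above A4
  -> R3 @ bar 3 tick 3 v(1, 2): C5 above A4
  -> R4 @ bar 5 tick 0 v(0, 2): D4/C5 m7 untreated
  -> R4 @ bar 6 tick 0 v(0, 2): E4/D5 m7 untreated
  -> R1 @ bar 7 tick 0 v(1, 2): G4/D5 P5 -> D4/A4 P5 similar
  -> R7 @ bar 7 tick 0 v(0,): E4->F3 leap 11st
  -> R1 @ bar 8 tick 0 v(1, 2): D4/A4 P5 -> E4/B4 P5 similar

(1, 0, R1, (1, 2))
(1, 0, R4, (0, 2))
(2, 0, R1, (1, 2))
(3, 0, R3, (1, 2))
(3, 0, R4, (0, 1))
(3, 0, R4, (0, 2))
(3, 1, R3, (1, 2))
(3, 2, R3, (1, 2))
(3, 3, R3, (1, 2))
(5, 0, R4, (0, 2))
(6, 0, R4, (0, 2))
(7, 0, R1, (1, 2))
(7, 0, R7, (0,))
(8, 0, R1, (1, 2))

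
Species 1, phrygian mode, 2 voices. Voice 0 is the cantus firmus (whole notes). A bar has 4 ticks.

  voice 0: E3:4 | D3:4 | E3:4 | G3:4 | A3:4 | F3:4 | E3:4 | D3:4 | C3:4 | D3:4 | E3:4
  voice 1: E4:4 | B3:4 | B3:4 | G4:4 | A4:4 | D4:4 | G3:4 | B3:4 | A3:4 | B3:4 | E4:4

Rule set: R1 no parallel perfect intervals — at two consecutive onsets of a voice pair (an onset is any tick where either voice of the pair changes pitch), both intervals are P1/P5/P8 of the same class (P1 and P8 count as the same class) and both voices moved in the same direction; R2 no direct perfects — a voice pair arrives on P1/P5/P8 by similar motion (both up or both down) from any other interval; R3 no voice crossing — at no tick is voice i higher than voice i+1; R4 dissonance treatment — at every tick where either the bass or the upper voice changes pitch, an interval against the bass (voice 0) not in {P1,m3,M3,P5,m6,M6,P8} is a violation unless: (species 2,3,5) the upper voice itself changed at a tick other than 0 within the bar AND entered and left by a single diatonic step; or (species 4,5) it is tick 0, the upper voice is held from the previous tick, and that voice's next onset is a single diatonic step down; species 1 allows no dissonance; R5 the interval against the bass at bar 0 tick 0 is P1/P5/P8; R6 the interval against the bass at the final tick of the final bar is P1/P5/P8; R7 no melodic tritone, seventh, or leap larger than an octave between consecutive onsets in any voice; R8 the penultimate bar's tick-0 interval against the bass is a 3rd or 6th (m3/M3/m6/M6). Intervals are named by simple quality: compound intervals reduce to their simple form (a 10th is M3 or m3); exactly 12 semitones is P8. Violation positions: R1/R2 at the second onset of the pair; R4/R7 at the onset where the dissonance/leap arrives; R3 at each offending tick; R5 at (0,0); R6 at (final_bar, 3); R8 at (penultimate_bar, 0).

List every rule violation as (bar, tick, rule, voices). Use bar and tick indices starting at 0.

bar 0: v0=E3 v1=E4 downbeat P8
bar 1: v0=D3 v1=B3 downbeat M6
bar 2: v0=E3 v1=B3 downbeat P5
bar 3: v0=G3 v1=G4 downbeat P8
bar 4: v0=A3 v1=A4 downbeat P8
bar 5: v0=F3 v1=D4 downbeat M6
bar 6: v0=E3 v1=G3 downbeat m3
bar 7: v0=D3 v1=B3 downbeat M6
bar 8: v0=C3 v1=A3 downbeat M6
bar 9: v0=D3 v1=B3 downbeat M6
bar 10: v0=E3 v1=E4 downbeat P8
  -> R2 @ bar 3 tick 0 v(0, 1): E3/B3 P5 -> G3/G4 P8 similar
  -> R1 @ bar 4 tick 0 v(0, 1): G3/G4 P8 -> A3/A4 P8 similar
  -> R2 @ bar 10 tick 0 v(0, 1): D3/B3 M6 -> E3/E4 P8 similar

(3, 0, R2, (0, 1))
(4, 0, R1, (0, 1))
(10, 0, R2, (0, 1))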